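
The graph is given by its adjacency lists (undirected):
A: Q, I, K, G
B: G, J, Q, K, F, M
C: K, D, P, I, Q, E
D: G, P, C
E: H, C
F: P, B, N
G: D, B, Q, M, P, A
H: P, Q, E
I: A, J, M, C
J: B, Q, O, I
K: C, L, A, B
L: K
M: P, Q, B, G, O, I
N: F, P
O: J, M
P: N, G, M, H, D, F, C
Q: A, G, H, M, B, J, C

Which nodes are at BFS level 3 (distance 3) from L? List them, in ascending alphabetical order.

Level 0: L
Level 1: K
Level 2: A, B, C
Level 3: D, E, F, G, I, J, M, P, Q
Level 4: H, N, O

D, E, F, G, I, J, M, P, Q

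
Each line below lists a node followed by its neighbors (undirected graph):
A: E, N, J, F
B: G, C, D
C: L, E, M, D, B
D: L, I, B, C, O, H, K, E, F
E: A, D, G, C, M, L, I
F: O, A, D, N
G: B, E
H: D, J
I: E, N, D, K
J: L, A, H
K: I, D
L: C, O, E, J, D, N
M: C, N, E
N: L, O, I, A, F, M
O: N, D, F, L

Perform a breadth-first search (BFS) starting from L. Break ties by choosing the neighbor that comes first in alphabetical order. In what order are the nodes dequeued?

L, C, D, E, J, N, O, B, M, F, H, I, K, A, G

Visit L; enqueue C, D, E, J, N, O → queue [C, D, E, J, N, O]
Visit C; enqueue B, M → queue [D, E, J, N, O, B, M]
Visit D; enqueue F, H, I, K → queue [E, J, N, O, B, M, F, H, I, K]
Visit E; enqueue A, G → queue [J, N, O, B, M, F, H, I, K, A, G]
Visit J → queue [N, O, B, M, F, H, I, K, A, G]
Visit N → queue [O, B, M, F, H, I, K, A, G]
Visit O → queue [B, M, F, H, I, K, A, G]
Visit B → queue [M, F, H, I, K, A, G]
Visit M → queue [F, H, I, K, A, G]
Visit F → queue [H, I, K, A, G]
Visit H → queue [I, K, A, G]
Visit I → queue [K, A, G]
Visit K → queue [A, G]
Visit A → queue [G]
Visit G → queue []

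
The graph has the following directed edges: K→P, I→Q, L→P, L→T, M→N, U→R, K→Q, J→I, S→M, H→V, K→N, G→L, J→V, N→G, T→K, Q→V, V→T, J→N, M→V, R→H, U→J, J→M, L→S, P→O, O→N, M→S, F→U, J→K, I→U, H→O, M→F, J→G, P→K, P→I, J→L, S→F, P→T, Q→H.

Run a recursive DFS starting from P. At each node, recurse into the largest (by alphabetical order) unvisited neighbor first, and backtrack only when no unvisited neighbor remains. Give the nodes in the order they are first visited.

Visit P
P → T
T → K
K → Q
Q → V
Q → H
H → O
O → N
N → G
G → L
L → S
S → M
M → F
F → U
U → R
U → J
J → I

P -> T -> K -> Q -> V -> H -> O -> N -> G -> L -> S -> M -> F -> U -> R -> J -> I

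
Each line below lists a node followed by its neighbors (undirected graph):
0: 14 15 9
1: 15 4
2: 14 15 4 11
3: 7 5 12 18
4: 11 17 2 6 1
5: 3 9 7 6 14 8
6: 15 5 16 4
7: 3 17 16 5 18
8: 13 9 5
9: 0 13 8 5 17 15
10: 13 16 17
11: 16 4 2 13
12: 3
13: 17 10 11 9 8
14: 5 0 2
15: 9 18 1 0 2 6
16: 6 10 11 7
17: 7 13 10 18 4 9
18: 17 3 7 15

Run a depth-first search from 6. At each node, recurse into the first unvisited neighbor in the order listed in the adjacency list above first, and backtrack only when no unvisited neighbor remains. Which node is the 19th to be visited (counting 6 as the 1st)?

12

Visit 6
6 → 15
15 → 9
9 → 0
0 → 14
14 → 5
5 → 3
3 → 7
7 → 17
17 → 13
13 → 10
10 → 16
16 → 11
11 → 4
4 → 2
4 → 1
13 → 8
17 → 18
3 → 12

Visit order: 6, 15, 9, 0, 14, 5, 3, 7, 17, 13, 10, 16, 11, 4, 2, 1, 8, 18, 12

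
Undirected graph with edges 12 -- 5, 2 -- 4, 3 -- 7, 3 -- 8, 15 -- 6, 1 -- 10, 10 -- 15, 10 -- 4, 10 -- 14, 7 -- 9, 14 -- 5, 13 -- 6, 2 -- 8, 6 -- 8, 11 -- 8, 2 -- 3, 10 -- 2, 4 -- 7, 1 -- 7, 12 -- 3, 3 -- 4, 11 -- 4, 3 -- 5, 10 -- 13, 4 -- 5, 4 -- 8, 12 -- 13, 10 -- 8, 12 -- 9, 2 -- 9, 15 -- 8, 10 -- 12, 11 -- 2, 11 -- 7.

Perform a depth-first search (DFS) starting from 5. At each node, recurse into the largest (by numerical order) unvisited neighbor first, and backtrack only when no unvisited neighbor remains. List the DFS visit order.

5 -> 14 -> 10 -> 15 -> 8 -> 11 -> 7 -> 9 -> 12 -> 13 -> 6 -> 3 -> 4 -> 2 -> 1

Visit 5
5 → 14
14 → 10
10 → 15
15 → 8
8 → 11
11 → 7
7 → 9
9 → 12
12 → 13
13 → 6
12 → 3
3 → 4
4 → 2
7 → 1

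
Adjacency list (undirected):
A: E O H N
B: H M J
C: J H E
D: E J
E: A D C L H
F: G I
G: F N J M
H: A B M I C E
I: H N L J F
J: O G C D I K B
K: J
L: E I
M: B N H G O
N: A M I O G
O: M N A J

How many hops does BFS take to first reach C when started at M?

Level 0: M
Level 1: B, G, H, N, O
Level 2: A, C, E, F, I, J
Level 3: D, K, L
C first appears at level 2.

2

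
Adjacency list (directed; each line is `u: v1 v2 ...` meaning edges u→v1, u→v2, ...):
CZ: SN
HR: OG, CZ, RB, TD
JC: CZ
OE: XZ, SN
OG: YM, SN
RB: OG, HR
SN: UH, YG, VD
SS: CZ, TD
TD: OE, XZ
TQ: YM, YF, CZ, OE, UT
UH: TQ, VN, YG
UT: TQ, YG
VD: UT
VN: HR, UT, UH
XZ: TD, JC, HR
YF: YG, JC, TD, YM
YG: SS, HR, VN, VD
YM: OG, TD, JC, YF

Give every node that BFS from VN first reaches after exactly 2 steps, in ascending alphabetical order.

CZ, OG, RB, TD, TQ, YG

Level 0: VN
Level 1: HR, UH, UT
Level 2: CZ, OG, RB, TD, TQ, YG
Level 3: OE, SN, SS, VD, XZ, YF, YM
Level 4: JC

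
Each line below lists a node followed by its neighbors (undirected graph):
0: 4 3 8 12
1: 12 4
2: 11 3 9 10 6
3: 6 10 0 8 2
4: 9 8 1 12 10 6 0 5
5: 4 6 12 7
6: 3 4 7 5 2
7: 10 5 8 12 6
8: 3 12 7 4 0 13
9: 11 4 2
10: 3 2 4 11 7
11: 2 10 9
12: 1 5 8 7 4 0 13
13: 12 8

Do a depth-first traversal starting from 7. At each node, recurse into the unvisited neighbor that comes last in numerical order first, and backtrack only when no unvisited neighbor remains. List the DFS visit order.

Visit 7
7 → 12
12 → 13
13 → 8
8 → 4
4 → 10
10 → 11
11 → 9
9 → 2
2 → 6
6 → 5
6 → 3
3 → 0
4 → 1

7 -> 12 -> 13 -> 8 -> 4 -> 10 -> 11 -> 9 -> 2 -> 6 -> 5 -> 3 -> 0 -> 1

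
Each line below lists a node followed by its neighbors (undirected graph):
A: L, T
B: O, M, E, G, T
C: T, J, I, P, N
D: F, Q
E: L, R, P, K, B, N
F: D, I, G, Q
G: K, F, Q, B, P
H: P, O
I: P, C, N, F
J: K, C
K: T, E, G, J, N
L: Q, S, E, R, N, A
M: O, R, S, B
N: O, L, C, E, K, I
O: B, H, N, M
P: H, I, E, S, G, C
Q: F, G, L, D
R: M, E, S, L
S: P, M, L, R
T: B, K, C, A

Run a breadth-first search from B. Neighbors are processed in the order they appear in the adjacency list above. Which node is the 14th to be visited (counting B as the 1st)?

Visit B; enqueue O, M, E, G, T → queue [O, M, E, G, T]
Visit O; enqueue H, N → queue [M, E, G, T, H, N]
Visit M; enqueue R, S → queue [E, G, T, H, N, R, S]
Visit E; enqueue L, P, K → queue [G, T, H, N, R, S, L, P, K]
Visit G; enqueue F, Q → queue [T, H, N, R, S, L, P, K, F, Q]
Visit T; enqueue C, A → queue [H, N, R, S, L, P, K, F, Q, C, A]
Visit H → queue [N, R, S, L, P, K, F, Q, C, A]
Visit N; enqueue I → queue [R, S, L, P, K, F, Q, C, A, I]
Visit R → queue [S, L, P, K, F, Q, C, A, I]
Visit S → queue [L, P, K, F, Q, C, A, I]
Visit L → queue [P, K, F, Q, C, A, I]
Visit P → queue [K, F, Q, C, A, I]
Visit K; enqueue J → queue [F, Q, C, A, I, J]
Visit F; enqueue D → queue [Q, C, A, I, J, D]
Visit Q → queue [C, A, I, J, D]
Visit C → queue [A, I, J, D]
Visit A → queue [I, J, D]
Visit I → queue [J, D]
Visit J → queue [D]
Visit D → queue []

Visit order: B, O, M, E, G, T, H, N, R, S, L, P, K, F, Q, C, A, I, J, D

F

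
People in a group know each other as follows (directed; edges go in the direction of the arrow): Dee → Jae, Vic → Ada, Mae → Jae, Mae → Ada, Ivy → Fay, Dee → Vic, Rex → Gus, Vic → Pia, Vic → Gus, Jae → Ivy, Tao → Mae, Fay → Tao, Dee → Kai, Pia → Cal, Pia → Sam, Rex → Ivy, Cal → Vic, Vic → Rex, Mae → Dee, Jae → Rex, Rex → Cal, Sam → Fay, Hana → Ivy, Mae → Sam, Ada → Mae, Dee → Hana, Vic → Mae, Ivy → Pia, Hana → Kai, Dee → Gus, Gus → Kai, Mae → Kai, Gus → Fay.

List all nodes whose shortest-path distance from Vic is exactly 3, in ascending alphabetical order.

Level 0: Vic
Level 1: Ada, Gus, Mae, Pia, Rex
Level 2: Cal, Dee, Fay, Ivy, Jae, Kai, Sam
Level 3: Hana, Tao

Hana, Tao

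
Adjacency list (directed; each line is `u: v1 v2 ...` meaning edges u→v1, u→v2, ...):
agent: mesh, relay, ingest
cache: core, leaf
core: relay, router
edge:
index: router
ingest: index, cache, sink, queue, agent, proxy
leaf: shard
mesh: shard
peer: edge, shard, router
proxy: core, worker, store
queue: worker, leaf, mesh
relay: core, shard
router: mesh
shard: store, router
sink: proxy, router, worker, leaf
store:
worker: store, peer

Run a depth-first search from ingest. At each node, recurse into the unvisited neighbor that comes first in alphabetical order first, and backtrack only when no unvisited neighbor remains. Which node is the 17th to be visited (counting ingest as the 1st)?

sink

Visit ingest
ingest → agent
agent → mesh
mesh → shard
shard → router
shard → store
agent → relay
relay → core
ingest → cache
cache → leaf
ingest → index
ingest → proxy
proxy → worker
worker → peer
peer → edge
ingest → queue
ingest → sink

Visit order: ingest, agent, mesh, shard, router, store, relay, core, cache, leaf, index, proxy, worker, peer, edge, queue, sink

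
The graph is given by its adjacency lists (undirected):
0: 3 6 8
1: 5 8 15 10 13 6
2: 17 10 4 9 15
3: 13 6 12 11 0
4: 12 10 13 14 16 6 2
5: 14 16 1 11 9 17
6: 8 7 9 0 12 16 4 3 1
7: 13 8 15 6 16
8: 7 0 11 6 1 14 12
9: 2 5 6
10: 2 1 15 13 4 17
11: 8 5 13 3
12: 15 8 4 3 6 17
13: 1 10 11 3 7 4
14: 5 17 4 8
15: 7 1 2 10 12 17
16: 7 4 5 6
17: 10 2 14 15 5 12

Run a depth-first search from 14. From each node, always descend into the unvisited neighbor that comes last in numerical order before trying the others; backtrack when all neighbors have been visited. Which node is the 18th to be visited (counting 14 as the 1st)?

Visit 14
14 → 17
17 → 15
15 → 12
12 → 8
8 → 11
11 → 13
13 → 10
10 → 4
4 → 16
16 → 7
7 → 6
6 → 9
9 → 5
5 → 1
9 → 2
6 → 3
3 → 0

Visit order: 14, 17, 15, 12, 8, 11, 13, 10, 4, 16, 7, 6, 9, 5, 1, 2, 3, 0

0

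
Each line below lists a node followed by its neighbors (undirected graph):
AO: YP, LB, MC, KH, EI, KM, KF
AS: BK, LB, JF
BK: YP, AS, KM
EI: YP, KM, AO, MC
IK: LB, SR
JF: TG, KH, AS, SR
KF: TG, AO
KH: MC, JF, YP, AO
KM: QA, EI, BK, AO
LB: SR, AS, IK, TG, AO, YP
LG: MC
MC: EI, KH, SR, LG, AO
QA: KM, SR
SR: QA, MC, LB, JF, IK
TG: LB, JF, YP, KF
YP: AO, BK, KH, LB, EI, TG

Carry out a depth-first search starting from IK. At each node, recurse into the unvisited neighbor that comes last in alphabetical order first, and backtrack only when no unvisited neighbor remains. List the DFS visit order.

Visit IK
IK → SR
SR → QA
QA → KM
KM → EI
EI → YP
YP → TG
TG → LB
LB → AS
AS → JF
JF → KH
KH → MC
MC → LG
MC → AO
AO → KF
AS → BK

IK -> SR -> QA -> KM -> EI -> YP -> TG -> LB -> AS -> JF -> KH -> MC -> LG -> AO -> KF -> BK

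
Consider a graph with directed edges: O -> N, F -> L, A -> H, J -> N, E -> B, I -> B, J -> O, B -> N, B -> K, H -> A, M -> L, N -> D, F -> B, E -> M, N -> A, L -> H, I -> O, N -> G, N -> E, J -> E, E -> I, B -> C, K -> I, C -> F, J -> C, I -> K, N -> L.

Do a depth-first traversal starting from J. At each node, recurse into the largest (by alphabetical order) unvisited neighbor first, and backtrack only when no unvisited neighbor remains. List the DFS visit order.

Visit J
J → O
O → N
N → L
L → H
H → A
N → G
N → E
E → M
E → I
I → K
I → B
B → C
C → F
N → D

J, O, N, L, H, A, G, E, M, I, K, B, C, F, D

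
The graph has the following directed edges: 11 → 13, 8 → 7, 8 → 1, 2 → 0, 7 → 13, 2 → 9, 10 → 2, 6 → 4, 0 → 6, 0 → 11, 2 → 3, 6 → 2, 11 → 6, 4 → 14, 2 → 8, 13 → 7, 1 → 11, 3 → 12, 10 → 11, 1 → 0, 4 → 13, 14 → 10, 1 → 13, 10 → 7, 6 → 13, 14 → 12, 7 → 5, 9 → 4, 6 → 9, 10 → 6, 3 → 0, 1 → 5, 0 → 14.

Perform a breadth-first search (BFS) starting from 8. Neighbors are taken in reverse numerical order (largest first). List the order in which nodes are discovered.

8 7 1 13 5 11 0 6 14 9 4 2 12 10 3

Visit 8; enqueue 7, 1 → queue [7, 1]
Visit 7; enqueue 13, 5 → queue [1, 13, 5]
Visit 1; enqueue 11, 0 → queue [13, 5, 11, 0]
Visit 13 → queue [5, 11, 0]
Visit 5 → queue [11, 0]
Visit 11; enqueue 6 → queue [0, 6]
Visit 0; enqueue 14 → queue [6, 14]
Visit 6; enqueue 9, 4, 2 → queue [14, 9, 4, 2]
Visit 14; enqueue 12, 10 → queue [9, 4, 2, 12, 10]
Visit 9 → queue [4, 2, 12, 10]
Visit 4 → queue [2, 12, 10]
Visit 2; enqueue 3 → queue [12, 10, 3]
Visit 12 → queue [10, 3]
Visit 10 → queue [3]
Visit 3 → queue []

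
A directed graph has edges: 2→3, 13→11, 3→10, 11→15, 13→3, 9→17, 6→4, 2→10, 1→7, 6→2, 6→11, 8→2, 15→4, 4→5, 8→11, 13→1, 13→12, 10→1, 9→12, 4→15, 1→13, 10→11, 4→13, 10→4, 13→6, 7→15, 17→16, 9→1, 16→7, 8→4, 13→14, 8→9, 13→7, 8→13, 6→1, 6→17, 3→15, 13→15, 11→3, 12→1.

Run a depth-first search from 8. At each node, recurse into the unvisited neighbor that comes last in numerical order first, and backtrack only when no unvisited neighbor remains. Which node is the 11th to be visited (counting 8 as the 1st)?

3

Visit 8
8 → 13
13 → 15
15 → 4
4 → 5
13 → 14
13 → 12
12 → 1
1 → 7
13 → 11
11 → 3
3 → 10
13 → 6
6 → 17
17 → 16
6 → 2
8 → 9

Visit order: 8, 13, 15, 4, 5, 14, 12, 1, 7, 11, 3, 10, 6, 17, 16, 2, 9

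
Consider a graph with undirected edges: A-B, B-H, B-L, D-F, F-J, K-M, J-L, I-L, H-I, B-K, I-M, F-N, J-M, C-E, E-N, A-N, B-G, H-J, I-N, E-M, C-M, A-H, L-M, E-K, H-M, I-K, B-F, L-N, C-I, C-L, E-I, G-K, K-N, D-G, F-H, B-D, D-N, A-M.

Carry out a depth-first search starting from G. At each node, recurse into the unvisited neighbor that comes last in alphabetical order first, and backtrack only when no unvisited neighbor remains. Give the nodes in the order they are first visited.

Visit G
G → K
K → N
N → L
L → M
M → J
J → H
H → I
I → E
E → C
H → F
F → D
D → B
B → A

G → K → N → L → M → J → H → I → E → C → F → D → B → A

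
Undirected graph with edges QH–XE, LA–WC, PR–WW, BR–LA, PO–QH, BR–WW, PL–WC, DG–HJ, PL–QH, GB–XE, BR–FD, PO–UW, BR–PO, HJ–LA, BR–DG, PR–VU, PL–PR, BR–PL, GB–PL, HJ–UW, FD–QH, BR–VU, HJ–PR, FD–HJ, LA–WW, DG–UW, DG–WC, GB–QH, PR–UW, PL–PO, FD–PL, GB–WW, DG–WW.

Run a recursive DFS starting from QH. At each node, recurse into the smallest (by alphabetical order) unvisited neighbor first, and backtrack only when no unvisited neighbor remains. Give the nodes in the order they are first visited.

Visit QH
QH → FD
FD → BR
BR → DG
DG → HJ
HJ → LA
LA → WC
WC → PL
PL → GB
GB → WW
WW → PR
PR → UW
UW → PO
PR → VU
GB → XE

QH -> FD -> BR -> DG -> HJ -> LA -> WC -> PL -> GB -> WW -> PR -> UW -> PO -> VU -> XE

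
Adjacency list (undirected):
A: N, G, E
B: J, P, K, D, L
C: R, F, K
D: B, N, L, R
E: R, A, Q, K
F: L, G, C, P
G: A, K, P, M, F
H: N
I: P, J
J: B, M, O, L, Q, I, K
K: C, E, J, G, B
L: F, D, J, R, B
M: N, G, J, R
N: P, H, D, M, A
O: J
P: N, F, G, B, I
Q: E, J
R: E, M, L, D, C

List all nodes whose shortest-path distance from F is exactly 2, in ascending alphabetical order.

Level 0: F
Level 1: C, G, L, P
Level 2: A, B, D, I, J, K, M, N, R
Level 3: E, H, O, Q

A, B, D, I, J, K, M, N, R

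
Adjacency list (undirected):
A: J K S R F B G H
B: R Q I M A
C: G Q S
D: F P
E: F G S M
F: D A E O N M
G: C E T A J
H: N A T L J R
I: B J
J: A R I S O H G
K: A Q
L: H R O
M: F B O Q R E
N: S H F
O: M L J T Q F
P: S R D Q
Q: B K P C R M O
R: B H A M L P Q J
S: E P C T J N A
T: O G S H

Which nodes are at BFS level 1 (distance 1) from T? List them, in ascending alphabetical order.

G, H, O, S

Level 0: T
Level 1: G, H, O, S
Level 2: A, C, E, F, J, L, M, N, P, Q, R
Level 3: B, D, I, K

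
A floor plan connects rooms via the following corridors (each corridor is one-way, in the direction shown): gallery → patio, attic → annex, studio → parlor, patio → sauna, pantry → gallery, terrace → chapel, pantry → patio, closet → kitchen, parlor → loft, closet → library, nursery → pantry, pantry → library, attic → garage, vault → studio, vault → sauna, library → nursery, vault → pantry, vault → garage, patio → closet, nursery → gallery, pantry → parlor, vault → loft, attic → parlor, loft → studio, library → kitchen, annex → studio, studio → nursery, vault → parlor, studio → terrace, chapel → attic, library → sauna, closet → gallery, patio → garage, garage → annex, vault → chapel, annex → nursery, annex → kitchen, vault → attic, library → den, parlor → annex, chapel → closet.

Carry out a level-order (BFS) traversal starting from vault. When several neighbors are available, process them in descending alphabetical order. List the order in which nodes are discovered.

vault → studio → sauna → parlor → pantry → loft → garage → chapel → attic → terrace → nursery → annex → patio → library → gallery → closet → kitchen → den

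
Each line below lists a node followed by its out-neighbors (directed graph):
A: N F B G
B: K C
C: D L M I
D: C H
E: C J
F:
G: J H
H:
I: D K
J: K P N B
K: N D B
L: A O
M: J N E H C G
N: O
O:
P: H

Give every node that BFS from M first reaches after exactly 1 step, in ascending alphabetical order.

C, E, G, H, J, N

Level 0: M
Level 1: C, E, G, H, J, N
Level 2: B, D, I, K, L, O, P
Level 3: A
Level 4: F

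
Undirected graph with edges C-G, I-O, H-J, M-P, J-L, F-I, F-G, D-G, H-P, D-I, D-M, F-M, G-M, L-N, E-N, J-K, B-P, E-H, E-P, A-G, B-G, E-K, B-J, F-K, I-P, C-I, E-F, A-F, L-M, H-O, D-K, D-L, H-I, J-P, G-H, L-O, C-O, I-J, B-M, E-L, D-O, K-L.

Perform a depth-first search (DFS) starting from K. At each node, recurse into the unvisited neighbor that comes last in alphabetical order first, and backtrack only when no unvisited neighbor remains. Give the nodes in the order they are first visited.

Visit K
K → L
L → O
O → I
I → P
P → M
M → G
G → H
H → J
J → B
H → E
E → N
E → F
F → A
G → D
G → C

K, L, O, I, P, M, G, H, J, B, E, N, F, A, D, C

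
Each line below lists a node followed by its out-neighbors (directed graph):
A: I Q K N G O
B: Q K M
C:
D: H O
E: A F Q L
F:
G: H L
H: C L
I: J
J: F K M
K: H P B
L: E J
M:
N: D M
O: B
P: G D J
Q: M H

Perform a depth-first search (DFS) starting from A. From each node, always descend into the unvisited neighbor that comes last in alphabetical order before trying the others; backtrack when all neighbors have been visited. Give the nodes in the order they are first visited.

Visit A
A → Q
Q → M
Q → H
H → L
L → J
J → K
K → P
P → G
P → D
D → O
O → B
J → F
L → E
H → C
A → N
A → I

A, Q, M, H, L, J, K, P, G, D, O, B, F, E, C, N, I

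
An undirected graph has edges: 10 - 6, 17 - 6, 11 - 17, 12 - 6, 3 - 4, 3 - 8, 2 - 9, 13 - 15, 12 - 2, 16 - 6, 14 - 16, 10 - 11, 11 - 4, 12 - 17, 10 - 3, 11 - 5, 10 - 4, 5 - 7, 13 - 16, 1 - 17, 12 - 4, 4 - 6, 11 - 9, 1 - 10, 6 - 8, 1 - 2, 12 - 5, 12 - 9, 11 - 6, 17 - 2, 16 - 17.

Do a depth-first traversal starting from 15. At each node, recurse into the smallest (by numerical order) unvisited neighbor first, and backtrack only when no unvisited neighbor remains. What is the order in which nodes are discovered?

Visit 15
15 → 13
13 → 16
16 → 6
6 → 4
4 → 3
3 → 8
3 → 10
10 → 1
1 → 2
2 → 9
9 → 11
11 → 5
5 → 7
5 → 12
12 → 17
16 → 14

15, 13, 16, 6, 4, 3, 8, 10, 1, 2, 9, 11, 5, 7, 12, 17, 14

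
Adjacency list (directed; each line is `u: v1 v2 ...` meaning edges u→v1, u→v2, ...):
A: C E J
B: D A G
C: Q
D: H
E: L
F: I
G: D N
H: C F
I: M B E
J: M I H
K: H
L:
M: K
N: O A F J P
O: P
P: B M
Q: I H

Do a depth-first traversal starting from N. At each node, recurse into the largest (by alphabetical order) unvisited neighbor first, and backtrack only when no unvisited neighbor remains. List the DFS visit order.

N → P → M → K → H → F → I → E → L → B → G → D → A → J → C → Q → O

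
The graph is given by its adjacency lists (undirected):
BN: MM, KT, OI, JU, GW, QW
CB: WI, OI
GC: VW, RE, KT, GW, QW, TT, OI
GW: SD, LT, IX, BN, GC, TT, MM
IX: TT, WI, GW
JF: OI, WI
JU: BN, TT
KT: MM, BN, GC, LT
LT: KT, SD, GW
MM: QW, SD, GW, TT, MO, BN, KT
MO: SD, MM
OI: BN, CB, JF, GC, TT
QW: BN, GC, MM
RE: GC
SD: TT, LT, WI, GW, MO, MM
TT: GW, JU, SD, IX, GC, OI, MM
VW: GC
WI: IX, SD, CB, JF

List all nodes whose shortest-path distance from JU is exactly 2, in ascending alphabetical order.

GC, GW, IX, KT, MM, OI, QW, SD

Level 0: JU
Level 1: BN, TT
Level 2: GC, GW, IX, KT, MM, OI, QW, SD
Level 3: CB, JF, LT, MO, RE, VW, WI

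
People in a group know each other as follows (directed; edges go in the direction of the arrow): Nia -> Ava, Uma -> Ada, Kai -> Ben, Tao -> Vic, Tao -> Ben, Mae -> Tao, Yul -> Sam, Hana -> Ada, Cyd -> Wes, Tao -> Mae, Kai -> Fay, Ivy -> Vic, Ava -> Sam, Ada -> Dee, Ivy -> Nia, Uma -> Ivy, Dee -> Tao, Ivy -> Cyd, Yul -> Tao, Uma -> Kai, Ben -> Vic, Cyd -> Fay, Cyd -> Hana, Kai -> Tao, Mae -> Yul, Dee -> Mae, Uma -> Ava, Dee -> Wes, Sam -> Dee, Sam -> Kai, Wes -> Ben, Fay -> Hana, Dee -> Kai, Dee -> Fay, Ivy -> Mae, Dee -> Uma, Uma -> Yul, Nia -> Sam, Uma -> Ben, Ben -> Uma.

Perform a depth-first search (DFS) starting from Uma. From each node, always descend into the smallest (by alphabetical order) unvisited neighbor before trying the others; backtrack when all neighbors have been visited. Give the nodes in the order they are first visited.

Visit Uma
Uma → Ada
Ada → Dee
Dee → Fay
Fay → Hana
Dee → Kai
Kai → Ben
Ben → Vic
Kai → Tao
Tao → Mae
Mae → Yul
Yul → Sam
Dee → Wes
Uma → Ava
Uma → Ivy
Ivy → Cyd
Ivy → Nia

Uma, Ada, Dee, Fay, Hana, Kai, Ben, Vic, Tao, Mae, Yul, Sam, Wes, Ava, Ivy, Cyd, Nia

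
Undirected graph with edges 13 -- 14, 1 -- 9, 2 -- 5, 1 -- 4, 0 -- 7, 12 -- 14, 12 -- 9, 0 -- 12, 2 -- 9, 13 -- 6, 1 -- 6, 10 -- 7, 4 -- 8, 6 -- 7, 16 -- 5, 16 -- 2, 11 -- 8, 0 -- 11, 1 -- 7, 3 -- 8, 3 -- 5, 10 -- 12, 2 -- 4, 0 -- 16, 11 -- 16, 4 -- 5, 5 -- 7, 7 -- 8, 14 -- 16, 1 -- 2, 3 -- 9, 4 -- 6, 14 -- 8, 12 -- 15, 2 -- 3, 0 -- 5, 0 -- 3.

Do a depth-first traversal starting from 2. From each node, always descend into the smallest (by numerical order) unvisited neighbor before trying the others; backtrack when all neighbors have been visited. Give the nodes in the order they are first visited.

Visit 2
2 → 1
1 → 4
4 → 5
5 → 0
0 → 3
3 → 8
8 → 7
7 → 6
6 → 13
13 → 14
14 → 12
12 → 9
12 → 10
12 → 15
14 → 16
16 → 11

2, 1, 4, 5, 0, 3, 8, 7, 6, 13, 14, 12, 9, 10, 15, 16, 11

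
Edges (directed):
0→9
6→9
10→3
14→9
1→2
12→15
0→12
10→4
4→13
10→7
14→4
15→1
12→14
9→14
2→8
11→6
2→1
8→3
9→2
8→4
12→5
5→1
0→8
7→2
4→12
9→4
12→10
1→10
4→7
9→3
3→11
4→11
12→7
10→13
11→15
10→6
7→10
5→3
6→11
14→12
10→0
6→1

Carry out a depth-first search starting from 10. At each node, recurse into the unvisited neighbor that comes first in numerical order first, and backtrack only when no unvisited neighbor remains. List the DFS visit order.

10, 0, 8, 3, 11, 6, 1, 2, 9, 4, 7, 12, 5, 14, 15, 13

Visit 10
10 → 0
0 → 8
8 → 3
3 → 11
11 → 6
6 → 1
1 → 2
6 → 9
9 → 4
4 → 7
4 → 12
12 → 5
12 → 14
12 → 15
4 → 13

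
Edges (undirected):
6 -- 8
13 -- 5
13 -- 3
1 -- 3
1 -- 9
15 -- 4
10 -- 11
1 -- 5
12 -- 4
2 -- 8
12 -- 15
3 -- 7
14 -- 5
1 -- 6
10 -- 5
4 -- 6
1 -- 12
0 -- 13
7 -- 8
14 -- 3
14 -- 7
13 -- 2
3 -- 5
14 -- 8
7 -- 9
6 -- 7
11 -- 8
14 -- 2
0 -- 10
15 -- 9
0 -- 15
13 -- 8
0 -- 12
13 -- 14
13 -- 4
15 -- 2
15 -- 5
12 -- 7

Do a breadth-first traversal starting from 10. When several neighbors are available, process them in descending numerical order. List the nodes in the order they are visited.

10, 11, 5, 0, 8, 15, 14, 13, 3, 1, 12, 7, 6, 2, 9, 4

Visit 10; enqueue 11, 5, 0 → queue [11, 5, 0]
Visit 11; enqueue 8 → queue [5, 0, 8]
Visit 5; enqueue 15, 14, 13, 3, 1 → queue [0, 8, 15, 14, 13, 3, 1]
Visit 0; enqueue 12 → queue [8, 15, 14, 13, 3, 1, 12]
Visit 8; enqueue 7, 6, 2 → queue [15, 14, 13, 3, 1, 12, 7, 6, 2]
Visit 15; enqueue 9, 4 → queue [14, 13, 3, 1, 12, 7, 6, 2, 9, 4]
Visit 14 → queue [13, 3, 1, 12, 7, 6, 2, 9, 4]
Visit 13 → queue [3, 1, 12, 7, 6, 2, 9, 4]
Visit 3 → queue [1, 12, 7, 6, 2, 9, 4]
Visit 1 → queue [12, 7, 6, 2, 9, 4]
Visit 12 → queue [7, 6, 2, 9, 4]
Visit 7 → queue [6, 2, 9, 4]
Visit 6 → queue [2, 9, 4]
Visit 2 → queue [9, 4]
Visit 9 → queue [4]
Visit 4 → queue []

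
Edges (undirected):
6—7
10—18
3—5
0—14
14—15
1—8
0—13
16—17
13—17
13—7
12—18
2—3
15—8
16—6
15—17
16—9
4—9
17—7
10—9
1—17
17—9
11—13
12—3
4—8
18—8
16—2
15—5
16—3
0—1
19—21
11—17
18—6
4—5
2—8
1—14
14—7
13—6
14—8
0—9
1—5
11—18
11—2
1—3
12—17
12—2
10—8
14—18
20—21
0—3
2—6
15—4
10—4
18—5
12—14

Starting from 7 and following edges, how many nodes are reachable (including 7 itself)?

BFS from 7 visits: 7, 17, 14, 13, 6, 16, 15, 12, 11, 9, 1, 18, 8, 0, 2, 3, 5, 4, 10
Reachable nodes: 19 of 22 total.

19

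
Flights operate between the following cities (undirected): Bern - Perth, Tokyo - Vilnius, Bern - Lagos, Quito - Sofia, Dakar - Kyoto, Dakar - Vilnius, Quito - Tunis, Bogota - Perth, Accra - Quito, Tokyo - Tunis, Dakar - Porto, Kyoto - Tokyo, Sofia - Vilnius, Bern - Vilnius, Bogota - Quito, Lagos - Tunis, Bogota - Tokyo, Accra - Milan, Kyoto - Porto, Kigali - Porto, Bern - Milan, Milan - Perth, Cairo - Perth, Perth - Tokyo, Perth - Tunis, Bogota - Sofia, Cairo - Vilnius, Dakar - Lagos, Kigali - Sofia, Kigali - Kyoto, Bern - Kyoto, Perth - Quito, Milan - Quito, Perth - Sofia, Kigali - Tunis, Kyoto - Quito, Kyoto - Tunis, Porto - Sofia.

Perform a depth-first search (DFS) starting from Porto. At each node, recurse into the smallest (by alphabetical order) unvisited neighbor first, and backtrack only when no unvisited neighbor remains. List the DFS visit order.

Porto Dakar Kyoto Bern Lagos Tunis Kigali Sofia Bogota Perth Cairo Vilnius Tokyo Milan Accra Quito

Visit Porto
Porto → Dakar
Dakar → Kyoto
Kyoto → Bern
Bern → Lagos
Lagos → Tunis
Tunis → Kigali
Kigali → Sofia
Sofia → Bogota
Bogota → Perth
Perth → Cairo
Cairo → Vilnius
Vilnius → Tokyo
Perth → Milan
Milan → Accra
Accra → Quito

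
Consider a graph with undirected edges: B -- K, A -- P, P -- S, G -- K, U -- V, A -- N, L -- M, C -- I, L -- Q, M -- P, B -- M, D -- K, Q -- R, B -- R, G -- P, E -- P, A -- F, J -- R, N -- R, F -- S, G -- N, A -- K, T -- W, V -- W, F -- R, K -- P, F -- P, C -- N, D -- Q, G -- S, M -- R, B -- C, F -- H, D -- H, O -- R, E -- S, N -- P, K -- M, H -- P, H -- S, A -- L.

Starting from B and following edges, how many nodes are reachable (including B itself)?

19

BFS from B visits: B, C, K, M, R, I, N, A, D, G, P, L, F, J, O, Q, H, S, E
Reachable nodes: 19 of 23 total.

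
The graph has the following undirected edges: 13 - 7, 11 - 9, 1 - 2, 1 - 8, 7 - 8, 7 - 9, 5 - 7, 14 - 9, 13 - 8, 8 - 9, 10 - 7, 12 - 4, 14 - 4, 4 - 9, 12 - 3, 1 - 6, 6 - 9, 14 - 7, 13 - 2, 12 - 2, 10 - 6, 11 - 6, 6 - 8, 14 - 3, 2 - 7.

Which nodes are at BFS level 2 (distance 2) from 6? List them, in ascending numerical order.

Level 0: 6
Level 1: 1, 8, 9, 10, 11
Level 2: 2, 4, 7, 13, 14
Level 3: 3, 5, 12

2, 4, 7, 13, 14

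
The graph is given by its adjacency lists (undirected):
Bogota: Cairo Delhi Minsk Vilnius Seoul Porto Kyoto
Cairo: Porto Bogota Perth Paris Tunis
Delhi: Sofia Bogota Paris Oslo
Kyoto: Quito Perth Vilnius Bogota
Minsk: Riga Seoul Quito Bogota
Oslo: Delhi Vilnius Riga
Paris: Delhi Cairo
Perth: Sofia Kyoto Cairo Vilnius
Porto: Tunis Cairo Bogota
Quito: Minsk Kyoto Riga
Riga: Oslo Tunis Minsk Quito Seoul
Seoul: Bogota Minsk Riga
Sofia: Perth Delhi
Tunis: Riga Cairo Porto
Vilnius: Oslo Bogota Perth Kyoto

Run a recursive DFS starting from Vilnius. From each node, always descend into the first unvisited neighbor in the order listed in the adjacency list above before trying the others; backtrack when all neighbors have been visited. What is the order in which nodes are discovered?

Visit Vilnius
Vilnius → Oslo
Oslo → Delhi
Delhi → Sofia
Sofia → Perth
Perth → Kyoto
Kyoto → Quito
Quito → Minsk
Minsk → Riga
Riga → Tunis
Tunis → Cairo
Cairo → Porto
Porto → Bogota
Bogota → Seoul
Cairo → Paris

Vilnius, Oslo, Delhi, Sofia, Perth, Kyoto, Quito, Minsk, Riga, Tunis, Cairo, Porto, Bogota, Seoul, Paris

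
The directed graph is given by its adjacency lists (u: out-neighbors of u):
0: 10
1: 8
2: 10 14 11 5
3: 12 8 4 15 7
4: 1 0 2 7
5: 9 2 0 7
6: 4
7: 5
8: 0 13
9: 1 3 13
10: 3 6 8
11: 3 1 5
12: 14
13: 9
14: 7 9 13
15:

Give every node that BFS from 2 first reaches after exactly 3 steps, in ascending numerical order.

4, 12, 15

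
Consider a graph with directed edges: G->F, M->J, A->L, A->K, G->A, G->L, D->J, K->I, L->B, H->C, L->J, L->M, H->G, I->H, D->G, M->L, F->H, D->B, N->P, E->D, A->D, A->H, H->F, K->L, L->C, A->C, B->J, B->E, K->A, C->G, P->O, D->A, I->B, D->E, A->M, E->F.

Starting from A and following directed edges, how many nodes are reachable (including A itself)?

13

BFS from A visits: A, M, L, K, H, D, C, J, B, I, G, F, E
Reachable nodes: 13 of 16 total.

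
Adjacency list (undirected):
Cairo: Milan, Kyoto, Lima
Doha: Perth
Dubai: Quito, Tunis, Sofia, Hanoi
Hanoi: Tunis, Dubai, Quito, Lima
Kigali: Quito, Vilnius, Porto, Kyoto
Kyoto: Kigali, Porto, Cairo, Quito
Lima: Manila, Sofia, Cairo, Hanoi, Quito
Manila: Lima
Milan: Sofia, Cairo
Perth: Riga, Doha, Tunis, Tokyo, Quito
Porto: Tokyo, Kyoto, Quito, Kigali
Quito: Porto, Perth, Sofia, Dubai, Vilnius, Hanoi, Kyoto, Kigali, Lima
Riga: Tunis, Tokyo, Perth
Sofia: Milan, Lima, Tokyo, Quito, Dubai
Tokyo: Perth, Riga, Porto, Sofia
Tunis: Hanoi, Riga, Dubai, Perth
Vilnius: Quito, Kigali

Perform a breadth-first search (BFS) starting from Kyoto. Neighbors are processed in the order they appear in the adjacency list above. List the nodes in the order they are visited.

Visit Kyoto; enqueue Kigali, Porto, Cairo, Quito → queue [Kigali, Porto, Cairo, Quito]
Visit Kigali; enqueue Vilnius → queue [Porto, Cairo, Quito, Vilnius]
Visit Porto; enqueue Tokyo → queue [Cairo, Quito, Vilnius, Tokyo]
Visit Cairo; enqueue Milan, Lima → queue [Quito, Vilnius, Tokyo, Milan, Lima]
Visit Quito; enqueue Perth, Sofia, Dubai, Hanoi → queue [Vilnius, Tokyo, Milan, Lima, Perth, Sofia, Dubai, Hanoi]
Visit Vilnius → queue [Tokyo, Milan, Lima, Perth, Sofia, Dubai, Hanoi]
Visit Tokyo; enqueue Riga → queue [Milan, Lima, Perth, Sofia, Dubai, Hanoi, Riga]
Visit Milan → queue [Lima, Perth, Sofia, Dubai, Hanoi, Riga]
Visit Lima; enqueue Manila → queue [Perth, Sofia, Dubai, Hanoi, Riga, Manila]
Visit Perth; enqueue Doha, Tunis → queue [Sofia, Dubai, Hanoi, Riga, Manila, Doha, Tunis]
Visit Sofia → queue [Dubai, Hanoi, Riga, Manila, Doha, Tunis]
Visit Dubai → queue [Hanoi, Riga, Manila, Doha, Tunis]
Visit Hanoi → queue [Riga, Manila, Doha, Tunis]
Visit Riga → queue [Manila, Doha, Tunis]
Visit Manila → queue [Doha, Tunis]
Visit Doha → queue [Tunis]
Visit Tunis → queue []

Kyoto -> Kigali -> Porto -> Cairo -> Quito -> Vilnius -> Tokyo -> Milan -> Lima -> Perth -> Sofia -> Dubai -> Hanoi -> Riga -> Manila -> Doha -> Tunis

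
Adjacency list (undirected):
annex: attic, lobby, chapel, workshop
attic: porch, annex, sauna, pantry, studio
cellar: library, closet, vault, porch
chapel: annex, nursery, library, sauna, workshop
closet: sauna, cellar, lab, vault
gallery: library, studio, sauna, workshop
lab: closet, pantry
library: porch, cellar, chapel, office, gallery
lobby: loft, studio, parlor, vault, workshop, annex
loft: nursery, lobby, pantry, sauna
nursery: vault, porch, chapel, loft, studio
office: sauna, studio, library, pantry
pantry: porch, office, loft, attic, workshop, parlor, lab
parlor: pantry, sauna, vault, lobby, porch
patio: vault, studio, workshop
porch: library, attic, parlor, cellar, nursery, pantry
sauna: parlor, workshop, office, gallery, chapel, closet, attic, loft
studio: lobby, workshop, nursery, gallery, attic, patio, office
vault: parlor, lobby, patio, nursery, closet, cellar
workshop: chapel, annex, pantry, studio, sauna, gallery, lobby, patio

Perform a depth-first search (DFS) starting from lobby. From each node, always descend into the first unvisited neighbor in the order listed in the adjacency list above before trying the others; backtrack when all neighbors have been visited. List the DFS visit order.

Visit lobby
lobby → loft
loft → nursery
nursery → vault
vault → parlor
parlor → pantry
pantry → porch
porch → library
library → cellar
cellar → closet
closet → sauna
sauna → workshop
workshop → chapel
chapel → annex
annex → attic
attic → studio
studio → gallery
studio → patio
studio → office
closet → lab

lobby, loft, nursery, vault, parlor, pantry, porch, library, cellar, closet, sauna, workshop, chapel, annex, attic, studio, gallery, patio, office, lab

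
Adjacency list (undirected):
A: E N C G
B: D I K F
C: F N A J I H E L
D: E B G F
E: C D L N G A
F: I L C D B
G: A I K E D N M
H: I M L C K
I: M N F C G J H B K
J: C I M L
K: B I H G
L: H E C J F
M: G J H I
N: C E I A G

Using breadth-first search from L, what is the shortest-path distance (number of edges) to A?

Level 0: L
Level 1: C, E, F, H, J
Level 2: A, B, D, G, I, K, M, N
A first appears at level 2.

2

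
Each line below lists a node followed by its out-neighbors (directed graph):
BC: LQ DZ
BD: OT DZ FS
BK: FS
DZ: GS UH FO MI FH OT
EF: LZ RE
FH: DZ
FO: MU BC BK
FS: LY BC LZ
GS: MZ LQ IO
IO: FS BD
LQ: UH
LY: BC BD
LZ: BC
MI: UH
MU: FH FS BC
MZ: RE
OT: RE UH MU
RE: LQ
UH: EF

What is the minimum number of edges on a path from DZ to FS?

Level 0: DZ
Level 1: FH, FO, GS, MI, OT, UH
Level 2: BC, BK, EF, IO, LQ, MU, MZ, RE
Level 3: BD, FS, LZ
Level 4: LY
FS first appears at level 3.

3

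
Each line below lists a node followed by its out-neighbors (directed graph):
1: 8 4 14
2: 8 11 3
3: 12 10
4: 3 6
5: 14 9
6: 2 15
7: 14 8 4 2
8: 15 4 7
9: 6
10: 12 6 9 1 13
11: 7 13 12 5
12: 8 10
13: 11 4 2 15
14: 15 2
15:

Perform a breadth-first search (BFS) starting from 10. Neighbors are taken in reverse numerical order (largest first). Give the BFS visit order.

10, 13, 12, 9, 6, 1, 15, 11, 4, 2, 8, 14, 7, 5, 3

Visit 10; enqueue 13, 12, 9, 6, 1 → queue [13, 12, 9, 6, 1]
Visit 13; enqueue 15, 11, 4, 2 → queue [12, 9, 6, 1, 15, 11, 4, 2]
Visit 12; enqueue 8 → queue [9, 6, 1, 15, 11, 4, 2, 8]
Visit 9 → queue [6, 1, 15, 11, 4, 2, 8]
Visit 6 → queue [1, 15, 11, 4, 2, 8]
Visit 1; enqueue 14 → queue [15, 11, 4, 2, 8, 14]
Visit 15 → queue [11, 4, 2, 8, 14]
Visit 11; enqueue 7, 5 → queue [4, 2, 8, 14, 7, 5]
Visit 4; enqueue 3 → queue [2, 8, 14, 7, 5, 3]
Visit 2 → queue [8, 14, 7, 5, 3]
Visit 8 → queue [14, 7, 5, 3]
Visit 14 → queue [7, 5, 3]
Visit 7 → queue [5, 3]
Visit 5 → queue [3]
Visit 3 → queue []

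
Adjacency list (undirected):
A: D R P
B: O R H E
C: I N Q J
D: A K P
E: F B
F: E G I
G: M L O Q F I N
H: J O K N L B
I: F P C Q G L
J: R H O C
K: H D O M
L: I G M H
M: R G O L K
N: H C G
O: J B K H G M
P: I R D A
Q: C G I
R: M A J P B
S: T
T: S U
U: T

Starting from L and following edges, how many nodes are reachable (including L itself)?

BFS from L visits: L, M, I, H, G, R, O, K, Q, P, F, C, N, J, B, A, D, E
Reachable nodes: 18 of 21 total.

18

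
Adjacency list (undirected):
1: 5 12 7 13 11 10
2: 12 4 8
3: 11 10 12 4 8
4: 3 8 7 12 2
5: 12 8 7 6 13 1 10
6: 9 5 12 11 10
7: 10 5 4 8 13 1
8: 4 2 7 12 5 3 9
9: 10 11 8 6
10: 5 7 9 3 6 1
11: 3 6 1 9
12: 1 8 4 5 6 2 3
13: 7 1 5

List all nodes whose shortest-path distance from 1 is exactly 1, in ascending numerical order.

Level 0: 1
Level 1: 5, 7, 10, 11, 12, 13
Level 2: 2, 3, 4, 6, 8, 9

5, 7, 10, 11, 12, 13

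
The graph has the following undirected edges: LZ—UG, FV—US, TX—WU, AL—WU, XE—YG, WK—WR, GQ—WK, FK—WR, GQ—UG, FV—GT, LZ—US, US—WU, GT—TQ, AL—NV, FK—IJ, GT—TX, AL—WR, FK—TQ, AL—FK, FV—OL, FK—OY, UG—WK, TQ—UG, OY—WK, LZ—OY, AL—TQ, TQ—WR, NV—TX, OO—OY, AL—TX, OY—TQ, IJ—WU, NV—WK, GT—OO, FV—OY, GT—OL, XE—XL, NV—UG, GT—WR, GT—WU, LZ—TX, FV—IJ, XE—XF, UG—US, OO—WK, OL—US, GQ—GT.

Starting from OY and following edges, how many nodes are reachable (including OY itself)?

18

BFS from OY visits: OY, FK, FV, LZ, OO, TQ, WK, AL, IJ, WR, GT, OL, US, TX, UG, GQ, NV, WU
Reachable nodes: 18 of 22 total.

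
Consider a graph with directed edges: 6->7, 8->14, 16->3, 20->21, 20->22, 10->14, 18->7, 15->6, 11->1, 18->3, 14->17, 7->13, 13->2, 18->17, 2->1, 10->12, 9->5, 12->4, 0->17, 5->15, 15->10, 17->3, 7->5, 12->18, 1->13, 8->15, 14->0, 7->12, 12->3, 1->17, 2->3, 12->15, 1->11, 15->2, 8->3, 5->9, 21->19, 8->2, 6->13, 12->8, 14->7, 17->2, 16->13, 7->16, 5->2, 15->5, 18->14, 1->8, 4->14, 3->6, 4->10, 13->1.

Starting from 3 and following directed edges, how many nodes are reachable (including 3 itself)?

BFS from 3 visits: 3, 6, 7, 13, 5, 12, 16, 1, 2, 9, 15, 4, 8, 18, 11, 17, 10, 14, 0
Reachable nodes: 19 of 23 total.

19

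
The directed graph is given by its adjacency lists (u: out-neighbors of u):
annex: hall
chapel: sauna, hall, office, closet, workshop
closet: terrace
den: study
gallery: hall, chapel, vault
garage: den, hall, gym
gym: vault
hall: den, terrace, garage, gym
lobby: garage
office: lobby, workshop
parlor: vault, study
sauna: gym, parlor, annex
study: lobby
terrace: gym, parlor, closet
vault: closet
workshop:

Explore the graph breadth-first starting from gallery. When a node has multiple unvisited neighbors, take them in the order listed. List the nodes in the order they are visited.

Visit gallery; enqueue hall, chapel, vault → queue [hall, chapel, vault]
Visit hall; enqueue den, terrace, garage, gym → queue [chapel, vault, den, terrace, garage, gym]
Visit chapel; enqueue sauna, office, closet, workshop → queue [vault, den, terrace, garage, gym, sauna, office, closet, workshop]
Visit vault → queue [den, terrace, garage, gym, sauna, office, closet, workshop]
Visit den; enqueue study → queue [terrace, garage, gym, sauna, office, closet, workshop, study]
Visit terrace; enqueue parlor → queue [garage, gym, sauna, office, closet, workshop, study, parlor]
Visit garage → queue [gym, sauna, office, closet, workshop, study, parlor]
Visit gym → queue [sauna, office, closet, workshop, study, parlor]
Visit sauna; enqueue annex → queue [office, closet, workshop, study, parlor, annex]
Visit office; enqueue lobby → queue [closet, workshop, study, parlor, annex, lobby]
Visit closet → queue [workshop, study, parlor, annex, lobby]
Visit workshop → queue [study, parlor, annex, lobby]
Visit study → queue [parlor, annex, lobby]
Visit parlor → queue [annex, lobby]
Visit annex → queue [lobby]
Visit lobby → queue []

gallery -> hall -> chapel -> vault -> den -> terrace -> garage -> gym -> sauna -> office -> closet -> workshop -> study -> parlor -> annex -> lobby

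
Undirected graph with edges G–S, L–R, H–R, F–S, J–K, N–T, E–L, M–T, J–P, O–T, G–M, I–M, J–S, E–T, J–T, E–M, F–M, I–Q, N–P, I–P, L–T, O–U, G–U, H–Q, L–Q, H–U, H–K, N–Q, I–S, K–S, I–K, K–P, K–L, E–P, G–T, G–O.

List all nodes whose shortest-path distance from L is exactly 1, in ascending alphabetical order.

Level 0: L
Level 1: E, K, Q, R, T
Level 2: G, H, I, J, M, N, O, P, S
Level 3: F, U

E, K, Q, R, T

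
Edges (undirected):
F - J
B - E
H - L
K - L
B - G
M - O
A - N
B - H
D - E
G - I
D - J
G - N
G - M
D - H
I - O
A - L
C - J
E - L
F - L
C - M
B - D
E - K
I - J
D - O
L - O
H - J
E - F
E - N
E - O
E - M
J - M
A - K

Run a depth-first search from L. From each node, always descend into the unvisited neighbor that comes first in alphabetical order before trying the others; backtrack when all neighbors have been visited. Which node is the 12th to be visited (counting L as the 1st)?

I

Visit L
L → A
A → K
K → E
E → B
B → D
D → H
H → J
J → C
C → M
M → G
G → I
I → O
G → N
J → F

Visit order: L, A, K, E, B, D, H, J, C, M, G, I, O, N, F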